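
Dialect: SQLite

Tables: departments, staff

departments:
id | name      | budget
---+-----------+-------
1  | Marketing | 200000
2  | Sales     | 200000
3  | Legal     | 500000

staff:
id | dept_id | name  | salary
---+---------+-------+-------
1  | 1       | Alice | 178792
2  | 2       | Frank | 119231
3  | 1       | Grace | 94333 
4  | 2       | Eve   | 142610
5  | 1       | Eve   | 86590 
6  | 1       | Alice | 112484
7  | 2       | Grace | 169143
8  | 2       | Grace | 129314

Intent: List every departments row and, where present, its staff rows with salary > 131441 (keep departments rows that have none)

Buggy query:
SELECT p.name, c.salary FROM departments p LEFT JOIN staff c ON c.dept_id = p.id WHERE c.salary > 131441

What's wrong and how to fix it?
Bug: A WHERE condition on the right-hand table after LEFT JOIN drops unmatched parents

Fix: Put 'c.salary > 131441' in the JOIN's ON clause instead of WHERE

Corrected query:
SELECT p.name, c.salary FROM departments p LEFT JOIN staff c ON c.dept_id = p.id AND c.salary > 131441

Result:
name      | salary
----------+-------
Marketing | 178792
Sales     | 142610
Sales     | 169143
Legal     | NULL  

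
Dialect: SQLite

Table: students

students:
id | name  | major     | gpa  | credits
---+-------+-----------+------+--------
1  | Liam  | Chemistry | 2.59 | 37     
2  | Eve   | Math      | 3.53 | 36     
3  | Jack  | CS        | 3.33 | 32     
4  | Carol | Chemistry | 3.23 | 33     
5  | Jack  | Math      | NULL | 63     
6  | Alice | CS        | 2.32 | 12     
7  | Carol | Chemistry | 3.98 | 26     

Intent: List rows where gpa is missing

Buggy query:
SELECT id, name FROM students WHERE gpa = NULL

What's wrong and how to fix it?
Bug: '= NULL' is always unknown in SQL three-valued logic, so no rows match

Fix: Use IS NULL to test for NULL

Corrected query:
SELECT id, name FROM students WHERE gpa IS NULL

Result:
id | name
---+-----
5  | Jack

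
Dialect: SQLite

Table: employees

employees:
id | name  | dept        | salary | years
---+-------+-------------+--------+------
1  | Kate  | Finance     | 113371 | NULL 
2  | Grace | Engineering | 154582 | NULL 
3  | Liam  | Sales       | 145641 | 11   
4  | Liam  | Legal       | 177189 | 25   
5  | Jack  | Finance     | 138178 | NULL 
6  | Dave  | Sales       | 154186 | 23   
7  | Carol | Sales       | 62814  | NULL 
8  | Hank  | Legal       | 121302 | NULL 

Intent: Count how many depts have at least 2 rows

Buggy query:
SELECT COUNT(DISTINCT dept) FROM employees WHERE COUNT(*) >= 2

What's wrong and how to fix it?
Bug: WHERE filters individual rows, not groups, so a group-level COUNT is invalid there

Fix: Group first with HAVING COUNT(*) >= 2, then COUNT the resulting groups

Corrected query:
SELECT COUNT(*) FROM (SELECT dept FROM employees GROUP BY dept HAVING COUNT(*) >= 2)

Result:
COUNT(*)
--------
3       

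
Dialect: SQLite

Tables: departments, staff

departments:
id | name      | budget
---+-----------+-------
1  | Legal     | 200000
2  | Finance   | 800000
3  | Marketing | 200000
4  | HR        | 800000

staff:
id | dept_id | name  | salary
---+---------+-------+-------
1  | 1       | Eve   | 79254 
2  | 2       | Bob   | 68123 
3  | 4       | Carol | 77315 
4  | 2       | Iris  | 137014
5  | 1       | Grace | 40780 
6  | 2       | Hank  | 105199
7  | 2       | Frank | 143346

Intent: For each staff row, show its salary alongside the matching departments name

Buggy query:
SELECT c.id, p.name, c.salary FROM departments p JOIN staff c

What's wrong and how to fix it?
Bug: Missing join condition: each staff row is matched to all departments rows instead of just its own

Fix: Add ON c.dept_id = p.id to the JOIN

Corrected query:
SELECT c.id, p.name, c.salary FROM departments p JOIN staff c ON c.dept_id = p.id

Result:
id | name    | salary
---+---------+-------
1  | Legal   | 79254 
2  | Finance | 68123 
3  | HR      | 77315 
4  | Finance | 137014
5  | Legal   | 40780 
6  | Finance | 105199
7  | Finance | 143346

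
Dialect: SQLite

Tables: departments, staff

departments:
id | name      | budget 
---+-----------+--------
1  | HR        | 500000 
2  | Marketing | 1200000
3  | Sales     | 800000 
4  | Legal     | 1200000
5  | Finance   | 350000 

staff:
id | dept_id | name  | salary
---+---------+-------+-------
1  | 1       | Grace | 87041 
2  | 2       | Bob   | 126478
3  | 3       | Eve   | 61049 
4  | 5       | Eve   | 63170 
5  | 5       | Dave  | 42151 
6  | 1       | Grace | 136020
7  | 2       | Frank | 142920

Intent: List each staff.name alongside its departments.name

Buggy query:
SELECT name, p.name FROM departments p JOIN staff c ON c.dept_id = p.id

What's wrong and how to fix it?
Bug: Both tables have a 'name' column; the unqualified reference is ambiguous

Fix: Qualify the column with its table alias (c.name)

Corrected query:
SELECT c.name, p.name FROM departments p JOIN staff c ON c.dept_id = p.id

Result:
name  | name     
------+----------
Grace | HR       
Bob   | Marketing
Eve   | Sales    
Eve   | Finance  
Dave  | Finance  
Grace | HR       
Frank | Marketing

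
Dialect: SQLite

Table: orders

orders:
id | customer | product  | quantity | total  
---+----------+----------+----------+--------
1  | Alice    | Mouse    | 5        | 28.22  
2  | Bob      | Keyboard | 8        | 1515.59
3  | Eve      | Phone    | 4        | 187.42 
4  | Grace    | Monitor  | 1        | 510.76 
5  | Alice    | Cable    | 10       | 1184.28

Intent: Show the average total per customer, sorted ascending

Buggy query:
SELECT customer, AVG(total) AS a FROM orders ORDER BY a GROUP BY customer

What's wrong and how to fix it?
Bug: GROUP BY must precede ORDER BY

Fix: Reorder: SELECT … FROM … GROUP BY … ORDER BY …

Corrected query:
SELECT customer, AVG(total) AS a FROM orders GROUP BY customer ORDER BY a

Result:
customer | a      
---------+--------
Eve      | 187.42 
Grace    | 510.76 
Alice    | 606.25 
Bob      | 1515.59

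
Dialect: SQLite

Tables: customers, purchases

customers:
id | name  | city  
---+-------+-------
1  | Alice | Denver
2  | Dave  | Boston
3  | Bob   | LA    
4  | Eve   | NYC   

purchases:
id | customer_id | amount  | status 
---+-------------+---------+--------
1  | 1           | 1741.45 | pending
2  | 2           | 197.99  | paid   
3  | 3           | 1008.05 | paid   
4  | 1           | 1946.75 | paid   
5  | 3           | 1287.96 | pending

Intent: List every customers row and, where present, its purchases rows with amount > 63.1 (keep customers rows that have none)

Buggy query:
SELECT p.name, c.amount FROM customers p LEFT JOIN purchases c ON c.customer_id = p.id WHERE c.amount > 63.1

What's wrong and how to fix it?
Bug: Filtering c.amount in WHERE discards the NULL rows produced by LEFT JOIN, turning it into an inner join

Fix: Move the right-table condition into the ON clause so unmatched parents are kept

Corrected query:
SELECT p.name, c.amount FROM customers p LEFT JOIN purchases c ON c.customer_id = p.id AND c.amount > 63.1

Result:
name  | amount 
------+--------
Alice | 1741.45
Alice | 1946.75
Dave  | 197.99 
Bob   | 1008.05
Bob   | 1287.96
Eve   | NULL   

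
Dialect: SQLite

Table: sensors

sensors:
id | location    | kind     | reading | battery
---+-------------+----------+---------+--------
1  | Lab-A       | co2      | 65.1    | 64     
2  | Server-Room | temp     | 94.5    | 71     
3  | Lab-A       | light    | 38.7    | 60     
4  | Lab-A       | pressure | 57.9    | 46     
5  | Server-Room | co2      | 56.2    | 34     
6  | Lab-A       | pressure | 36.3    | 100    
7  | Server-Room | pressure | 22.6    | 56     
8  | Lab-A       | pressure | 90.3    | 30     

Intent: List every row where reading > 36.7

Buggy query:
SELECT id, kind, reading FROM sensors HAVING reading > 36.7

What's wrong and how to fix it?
Bug: HAVING filters the output of aggregation, but this query has no GROUP BY and no aggregate functions, so SQLite rejects it (HAVING clause on a non-aggregate query); the condition here is per row

Fix: Use WHERE for row-level filtering

Corrected query:
SELECT id, kind, reading FROM sensors WHERE reading > 36.7

Result:
id | kind     | reading
---+----------+--------
1  | co2      | 65.1   
2  | temp     | 94.5   
3  | light    | 38.7   
4  | pressure | 57.9   
5  | co2      | 56.2   
8  | pressure | 90.3   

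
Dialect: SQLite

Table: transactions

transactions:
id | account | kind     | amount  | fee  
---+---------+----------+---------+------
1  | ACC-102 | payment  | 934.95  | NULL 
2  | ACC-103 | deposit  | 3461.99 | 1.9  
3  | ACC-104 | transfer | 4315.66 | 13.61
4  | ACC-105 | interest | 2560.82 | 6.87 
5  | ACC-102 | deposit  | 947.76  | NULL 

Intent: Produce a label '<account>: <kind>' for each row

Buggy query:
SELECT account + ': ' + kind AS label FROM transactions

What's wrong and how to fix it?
Bug: '+' is numeric addition; on text columns SQLite converts them to 0 instead of concatenating

Fix: Replace + with || to concatenate text

Corrected query:
SELECT account || ': ' || kind AS label FROM transactions

Result:
label            
-----------------
ACC-102: payment 
ACC-103: deposit 
ACC-104: transfer
ACC-105: interest
ACC-102: deposit 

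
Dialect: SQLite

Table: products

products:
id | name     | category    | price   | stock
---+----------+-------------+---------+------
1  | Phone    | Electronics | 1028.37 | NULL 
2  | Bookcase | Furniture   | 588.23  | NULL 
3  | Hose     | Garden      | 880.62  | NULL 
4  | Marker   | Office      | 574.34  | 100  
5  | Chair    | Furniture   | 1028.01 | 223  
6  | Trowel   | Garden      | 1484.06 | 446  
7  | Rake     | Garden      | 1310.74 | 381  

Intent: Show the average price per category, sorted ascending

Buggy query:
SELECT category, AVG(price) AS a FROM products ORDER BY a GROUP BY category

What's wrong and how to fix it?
Bug: GROUP BY must precede ORDER BY

Fix: Reorder: SELECT … FROM … GROUP BY … ORDER BY …

Corrected query:
SELECT category, AVG(price) AS a FROM products GROUP BY category ORDER BY a

Result:
category    | a      
------------+--------
Office      | 574.34 
Furniture   | 808.12 
Electronics | 1028.37
Garden      | 1225.14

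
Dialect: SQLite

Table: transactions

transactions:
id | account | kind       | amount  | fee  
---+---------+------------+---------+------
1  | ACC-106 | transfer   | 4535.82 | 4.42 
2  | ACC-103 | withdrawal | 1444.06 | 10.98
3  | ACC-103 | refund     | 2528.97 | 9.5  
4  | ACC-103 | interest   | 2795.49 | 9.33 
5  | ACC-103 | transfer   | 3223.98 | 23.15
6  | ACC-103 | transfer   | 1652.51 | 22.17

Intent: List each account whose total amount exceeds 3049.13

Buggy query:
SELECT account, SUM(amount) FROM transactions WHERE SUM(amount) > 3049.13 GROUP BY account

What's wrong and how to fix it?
Bug: SUM(amount) is an aggregate, but WHERE filters rows before aggregation

Fix: Use HAVING (which filters groups after aggregation) instead of WHERE

Corrected query:
SELECT account, SUM(amount) FROM transactions GROUP BY account HAVING SUM(amount) > 3049.13

Result:
account | SUM(amount)
--------+------------
ACC-103 | 11645.01   
ACC-106 | 4535.82    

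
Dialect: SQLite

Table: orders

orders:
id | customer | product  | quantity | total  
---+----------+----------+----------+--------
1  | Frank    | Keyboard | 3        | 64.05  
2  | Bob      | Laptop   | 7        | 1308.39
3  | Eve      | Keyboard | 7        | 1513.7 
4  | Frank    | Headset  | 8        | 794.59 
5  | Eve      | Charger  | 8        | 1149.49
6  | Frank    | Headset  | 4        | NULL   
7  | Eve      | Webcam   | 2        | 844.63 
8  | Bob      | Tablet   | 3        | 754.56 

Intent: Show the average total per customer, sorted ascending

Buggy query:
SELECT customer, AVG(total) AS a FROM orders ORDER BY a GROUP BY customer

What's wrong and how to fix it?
Bug: ORDER BY appears before GROUP BY; SQL clause order requires GROUP BY first

Fix: Move ORDER BY to the end, after GROUP BY

Corrected query:
SELECT customer, AVG(total) AS a FROM orders GROUP BY customer ORDER BY a

Result:
customer | a          
---------+------------
Frank    | 429.32     
Bob      | 1031.475   
Eve      | 1169.273333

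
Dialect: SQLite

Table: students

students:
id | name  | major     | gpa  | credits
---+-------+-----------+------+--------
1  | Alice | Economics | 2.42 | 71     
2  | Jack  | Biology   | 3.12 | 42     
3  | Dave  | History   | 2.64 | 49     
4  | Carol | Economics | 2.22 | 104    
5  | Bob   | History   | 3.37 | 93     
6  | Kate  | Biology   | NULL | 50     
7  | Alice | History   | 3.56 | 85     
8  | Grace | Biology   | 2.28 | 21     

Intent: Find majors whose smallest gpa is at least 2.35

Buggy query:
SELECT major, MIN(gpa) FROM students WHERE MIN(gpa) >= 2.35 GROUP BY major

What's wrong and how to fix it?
Bug: MIN() in WHERE is a misuse of aggregate

Fix: Replace WHERE with HAVING after the GROUP BY

Corrected query:
SELECT major, MIN(gpa) FROM students GROUP BY major HAVING MIN(gpa) >= 2.35

Result:
major   | MIN(gpa)
--------+---------
History | 2.64    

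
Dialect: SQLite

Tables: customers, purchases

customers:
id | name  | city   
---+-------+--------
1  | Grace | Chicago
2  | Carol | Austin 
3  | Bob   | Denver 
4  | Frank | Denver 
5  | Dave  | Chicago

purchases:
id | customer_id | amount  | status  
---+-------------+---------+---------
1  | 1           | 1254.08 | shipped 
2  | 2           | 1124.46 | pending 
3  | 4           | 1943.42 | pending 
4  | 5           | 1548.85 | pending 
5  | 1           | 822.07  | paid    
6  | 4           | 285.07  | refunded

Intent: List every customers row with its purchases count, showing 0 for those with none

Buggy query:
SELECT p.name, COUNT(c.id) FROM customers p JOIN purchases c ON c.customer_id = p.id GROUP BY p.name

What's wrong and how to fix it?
Bug: INNER JOIN drops customers rows that have no matching purchases rows

Fix: Use LEFT JOIN so parents without children still appear (COUNT(c.id) gives 0)

Corrected query:
SELECT p.name, COUNT(c.id) FROM customers p LEFT JOIN purchases c ON c.customer_id = p.id GROUP BY p.name

Result:
name  | COUNT(c.id)
------+------------
Bob   | 0          
Carol | 1          
Dave  | 1          
Frank | 2          
Grace | 2          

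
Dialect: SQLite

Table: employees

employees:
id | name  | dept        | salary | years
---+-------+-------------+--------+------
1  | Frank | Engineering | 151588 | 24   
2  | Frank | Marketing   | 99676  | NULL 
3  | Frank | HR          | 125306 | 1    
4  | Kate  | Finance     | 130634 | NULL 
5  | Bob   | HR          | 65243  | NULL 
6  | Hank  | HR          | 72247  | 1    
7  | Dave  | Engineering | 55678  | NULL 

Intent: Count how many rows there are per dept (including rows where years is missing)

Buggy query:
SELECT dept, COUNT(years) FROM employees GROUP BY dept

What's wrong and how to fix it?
Bug: COUNT(column) counts non-NULL values only; rows with NULL years aren't counted

Fix: Replace COUNT(years) with COUNT(*)

Corrected query:
SELECT dept, COUNT(*) FROM employees GROUP BY dept

Result:
dept        | COUNT(*)
------------+---------
Engineering | 2       
Finance     | 1       
HR          | 3       
Marketing   | 1       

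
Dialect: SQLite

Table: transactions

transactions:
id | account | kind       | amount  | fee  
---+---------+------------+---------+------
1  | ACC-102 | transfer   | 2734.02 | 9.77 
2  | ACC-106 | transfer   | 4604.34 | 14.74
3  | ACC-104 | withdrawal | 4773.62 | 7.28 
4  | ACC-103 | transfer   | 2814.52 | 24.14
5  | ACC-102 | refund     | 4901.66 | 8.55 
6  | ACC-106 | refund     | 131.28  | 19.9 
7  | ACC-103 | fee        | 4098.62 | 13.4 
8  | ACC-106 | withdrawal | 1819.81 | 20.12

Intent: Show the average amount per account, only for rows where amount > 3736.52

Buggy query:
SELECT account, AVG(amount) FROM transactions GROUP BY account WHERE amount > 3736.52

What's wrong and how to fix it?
Bug: Row-level WHERE must come before GROUP BY in the clause order

Fix: Move the WHERE clause before GROUP BY

Corrected query:
SELECT account, AVG(amount) FROM transactions WHERE amount > 3736.52 GROUP BY account

Result:
account | AVG(amount)
--------+------------
ACC-102 | 4901.66    
ACC-103 | 4098.62    
ACC-104 | 4773.62    
ACC-106 | 4604.34    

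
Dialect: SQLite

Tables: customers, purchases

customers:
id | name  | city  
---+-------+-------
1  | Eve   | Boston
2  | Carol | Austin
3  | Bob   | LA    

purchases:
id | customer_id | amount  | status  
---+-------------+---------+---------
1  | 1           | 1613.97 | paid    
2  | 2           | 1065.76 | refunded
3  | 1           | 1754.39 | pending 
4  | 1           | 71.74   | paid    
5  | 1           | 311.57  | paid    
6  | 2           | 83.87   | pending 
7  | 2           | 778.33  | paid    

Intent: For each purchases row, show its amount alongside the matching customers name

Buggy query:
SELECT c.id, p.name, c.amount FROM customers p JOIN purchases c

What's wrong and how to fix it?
Bug: Missing join condition: each purchases row is matched to all customers rows instead of just its own

Fix: Specify the join condition linking the foreign key to the parent id

Corrected query:
SELECT c.id, p.name, c.amount FROM customers p JOIN purchases c ON c.customer_id = p.id

Result:
id | name  | amount 
---+-------+--------
1  | Eve   | 1613.97
2  | Carol | 1065.76
3  | Eve   | 1754.39
4  | Eve   | 71.74  
5  | Eve   | 311.57 
6  | Carol | 83.87  
7  | Carol | 778.33 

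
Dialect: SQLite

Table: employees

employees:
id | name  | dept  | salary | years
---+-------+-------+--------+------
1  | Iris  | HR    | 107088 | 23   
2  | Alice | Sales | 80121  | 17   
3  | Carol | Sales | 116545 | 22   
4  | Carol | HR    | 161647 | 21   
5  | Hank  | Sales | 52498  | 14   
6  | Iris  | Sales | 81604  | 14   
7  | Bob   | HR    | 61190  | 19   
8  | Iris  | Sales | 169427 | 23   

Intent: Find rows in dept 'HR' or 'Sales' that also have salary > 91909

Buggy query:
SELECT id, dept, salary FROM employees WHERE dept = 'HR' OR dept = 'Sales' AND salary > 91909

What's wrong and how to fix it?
Bug: AND binds tighter than OR, so this parses as dept = 'HR' OR (dept = 'Sales' AND salary > 91909)

Fix: Add parentheses around the OR so the AND applies to both alternatives

Corrected query:
SELECT id, dept, salary FROM employees WHERE (dept = 'HR' OR dept = 'Sales') AND salary > 91909

Result:
id | dept  | salary
---+-------+-------
1  | HR    | 107088
3  | Sales | 116545
4  | HR    | 161647
8  | Sales | 169427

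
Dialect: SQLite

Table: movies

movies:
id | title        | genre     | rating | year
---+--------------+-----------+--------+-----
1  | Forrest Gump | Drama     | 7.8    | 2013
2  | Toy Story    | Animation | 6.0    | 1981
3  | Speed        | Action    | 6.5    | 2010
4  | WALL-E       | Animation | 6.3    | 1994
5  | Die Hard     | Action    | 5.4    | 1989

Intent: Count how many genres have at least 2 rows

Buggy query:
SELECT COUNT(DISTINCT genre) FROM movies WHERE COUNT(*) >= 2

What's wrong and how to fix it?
Bug: WHERE filters individual rows, not groups, so a group-level COUNT is invalid there

Fix: Use a subquery that GROUPs and filters with HAVING, then count its rows

Corrected query:
SELECT COUNT(*) FROM (SELECT genre FROM movies GROUP BY genre HAVING COUNT(*) >= 2)

Result:
COUNT(*)
--------
2       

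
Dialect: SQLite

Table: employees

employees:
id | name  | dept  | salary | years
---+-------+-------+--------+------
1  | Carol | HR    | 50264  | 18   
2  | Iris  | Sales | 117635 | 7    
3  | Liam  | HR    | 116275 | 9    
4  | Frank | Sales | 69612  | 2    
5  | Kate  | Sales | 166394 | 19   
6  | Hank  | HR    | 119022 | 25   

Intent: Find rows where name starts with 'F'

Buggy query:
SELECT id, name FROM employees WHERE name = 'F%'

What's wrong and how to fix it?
Bug: '=' compares the literal string including the % character; pattern matching needs LIKE

Fix: Use LIKE for wildcard pattern matching

Corrected query:
SELECT id, name FROM employees WHERE name LIKE 'F%'

Result:
id | name 
---+------
4  | Frank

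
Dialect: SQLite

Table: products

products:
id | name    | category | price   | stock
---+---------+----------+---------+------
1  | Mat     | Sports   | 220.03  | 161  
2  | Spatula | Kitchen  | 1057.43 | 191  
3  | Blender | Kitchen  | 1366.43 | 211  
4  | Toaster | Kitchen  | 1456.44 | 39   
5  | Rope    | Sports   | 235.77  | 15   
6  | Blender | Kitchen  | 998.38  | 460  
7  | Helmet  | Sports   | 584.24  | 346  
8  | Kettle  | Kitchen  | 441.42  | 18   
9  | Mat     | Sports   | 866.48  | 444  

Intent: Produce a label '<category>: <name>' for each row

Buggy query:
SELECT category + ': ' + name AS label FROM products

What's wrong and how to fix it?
Bug: '+' is numeric addition; on text columns SQLite converts them to 0 instead of concatenating

Fix: Use the || operator for string concatenation

Corrected query:
SELECT category || ': ' || name AS label FROM products

Result:
label           
----------------
Sports: Mat     
Kitchen: Spatula
Kitchen: Blender
Kitchen: Toaster
Sports: Rope    
Kitchen: Blender
Sports: Helmet  
Kitchen: Kettle 
Sports: Mat     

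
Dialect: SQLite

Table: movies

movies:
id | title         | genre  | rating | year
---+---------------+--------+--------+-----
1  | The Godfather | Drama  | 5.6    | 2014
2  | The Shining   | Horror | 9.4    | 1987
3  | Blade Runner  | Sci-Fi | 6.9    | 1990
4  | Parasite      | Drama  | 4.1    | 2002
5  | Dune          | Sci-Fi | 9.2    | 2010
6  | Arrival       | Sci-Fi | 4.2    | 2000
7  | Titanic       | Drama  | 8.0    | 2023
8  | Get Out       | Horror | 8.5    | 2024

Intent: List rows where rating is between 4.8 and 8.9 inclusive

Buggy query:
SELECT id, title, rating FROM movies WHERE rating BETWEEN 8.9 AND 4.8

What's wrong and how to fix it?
Bug: The bounds are reversed; BETWEEN a AND b requires a <= b to match anything

Fix: Write BETWEEN 4.8 AND 8.9

Corrected query:
SELECT id, title, rating FROM movies WHERE rating BETWEEN 4.8 AND 8.9

Result:
id | title         | rating
---+---------------+-------
1  | The Godfather | 5.6   
3  | Blade Runner  | 6.9   
7  | Titanic       | 8     
8  | Get Out       | 8.5   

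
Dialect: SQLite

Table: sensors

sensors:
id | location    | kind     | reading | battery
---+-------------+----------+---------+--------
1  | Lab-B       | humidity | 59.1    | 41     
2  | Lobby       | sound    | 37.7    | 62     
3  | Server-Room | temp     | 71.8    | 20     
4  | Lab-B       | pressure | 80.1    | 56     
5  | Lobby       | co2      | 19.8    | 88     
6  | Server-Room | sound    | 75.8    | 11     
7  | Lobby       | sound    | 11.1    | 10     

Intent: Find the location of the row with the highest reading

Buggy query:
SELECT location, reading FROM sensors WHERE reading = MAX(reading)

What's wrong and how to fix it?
Bug: MAX(reading) is an aggregate and cannot be used directly in WHERE

Fix: Use a subquery: WHERE reading = (SELECT MAX(reading) FROM sensors)

Corrected query:
SELECT location, reading FROM sensors WHERE reading = (SELECT MAX(reading) FROM sensors)

Result:
location | reading
---------+--------
Lab-B    | 80.1   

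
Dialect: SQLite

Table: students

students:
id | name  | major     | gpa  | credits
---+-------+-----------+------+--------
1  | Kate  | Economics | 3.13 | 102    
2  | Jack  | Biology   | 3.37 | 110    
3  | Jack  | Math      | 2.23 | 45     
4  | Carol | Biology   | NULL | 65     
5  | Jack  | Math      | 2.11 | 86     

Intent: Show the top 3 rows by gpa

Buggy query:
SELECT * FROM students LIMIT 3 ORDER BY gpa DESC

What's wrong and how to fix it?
Bug: ORDER BY cannot follow LIMIT; LIMIT is the final clause

Fix: Swap the clauses: ORDER BY first, then LIMIT

Corrected query:
SELECT * FROM students ORDER BY gpa DESC LIMIT 3

Result:
id | name | major     | gpa  | credits
---+------+-----------+------+--------
2  | Jack | Biology   | 3.37 | 110    
1  | Kate | Economics | 3.13 | 102    
3  | Jack | Math      | 2.23 | 45     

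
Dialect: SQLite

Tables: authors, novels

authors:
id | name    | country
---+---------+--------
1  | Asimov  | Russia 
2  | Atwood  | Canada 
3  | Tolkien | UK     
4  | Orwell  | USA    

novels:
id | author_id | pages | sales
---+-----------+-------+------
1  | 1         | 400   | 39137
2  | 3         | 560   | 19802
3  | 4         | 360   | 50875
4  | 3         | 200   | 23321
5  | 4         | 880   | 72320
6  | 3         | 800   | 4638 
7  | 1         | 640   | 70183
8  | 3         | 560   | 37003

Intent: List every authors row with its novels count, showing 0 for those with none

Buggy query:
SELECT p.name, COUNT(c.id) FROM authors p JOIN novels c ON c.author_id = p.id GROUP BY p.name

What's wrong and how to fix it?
Bug: INNER JOIN drops authors rows that have no matching novels rows

Fix: Use LEFT JOIN so parents without children still appear (COUNT(c.id) gives 0)

Corrected query:
SELECT p.name, COUNT(c.id) FROM authors p LEFT JOIN novels c ON c.author_id = p.id GROUP BY p.name

Result:
name    | COUNT(c.id)
--------+------------
Asimov  | 2          
Atwood  | 0          
Orwell  | 2          
Tolkien | 4          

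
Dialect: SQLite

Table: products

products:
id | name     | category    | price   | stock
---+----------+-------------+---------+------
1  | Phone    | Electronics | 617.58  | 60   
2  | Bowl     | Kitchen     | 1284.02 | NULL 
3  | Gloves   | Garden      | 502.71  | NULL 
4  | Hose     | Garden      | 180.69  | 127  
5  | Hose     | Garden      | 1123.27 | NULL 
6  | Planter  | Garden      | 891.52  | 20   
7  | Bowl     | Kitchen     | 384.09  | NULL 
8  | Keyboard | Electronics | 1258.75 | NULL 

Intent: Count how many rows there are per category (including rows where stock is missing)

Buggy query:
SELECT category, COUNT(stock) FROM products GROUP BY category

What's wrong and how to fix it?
Bug: COUNT(stock) skips NULLs, so groups with missing stock are undercounted

Fix: Replace COUNT(stock) with COUNT(*)

Corrected query:
SELECT category, COUNT(*) FROM products GROUP BY category

Result:
category    | COUNT(*)
------------+---------
Electronics | 2       
Garden      | 4       
Kitchen     | 2       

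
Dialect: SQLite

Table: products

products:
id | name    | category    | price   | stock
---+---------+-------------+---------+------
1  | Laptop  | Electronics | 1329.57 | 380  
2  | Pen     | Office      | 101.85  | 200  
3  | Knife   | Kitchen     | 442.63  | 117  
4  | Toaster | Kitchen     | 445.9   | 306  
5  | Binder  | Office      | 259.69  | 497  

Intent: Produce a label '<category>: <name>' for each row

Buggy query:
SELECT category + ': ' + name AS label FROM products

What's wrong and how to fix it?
Bug: '+' is numeric addition; on text columns SQLite converts them to 0 instead of concatenating

Fix: Replace + with || to concatenate text

Corrected query:
SELECT category || ': ' || name AS label FROM products

Result:
label              
-------------------
Electronics: Laptop
Office: Pen        
Kitchen: Knife     
Kitchen: Toaster   
Office: Binder     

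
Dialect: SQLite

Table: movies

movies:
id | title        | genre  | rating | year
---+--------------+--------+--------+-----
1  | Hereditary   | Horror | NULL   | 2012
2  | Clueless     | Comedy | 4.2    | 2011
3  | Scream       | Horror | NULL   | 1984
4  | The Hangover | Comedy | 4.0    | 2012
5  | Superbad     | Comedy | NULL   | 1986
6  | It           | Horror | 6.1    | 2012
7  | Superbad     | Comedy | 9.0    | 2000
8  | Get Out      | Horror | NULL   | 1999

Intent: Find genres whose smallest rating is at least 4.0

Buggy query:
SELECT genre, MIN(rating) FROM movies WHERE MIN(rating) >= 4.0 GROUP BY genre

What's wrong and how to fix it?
Bug: Aggregates like MIN are computed per group after WHERE runs

Fix: Use HAVING for the per-group MIN condition

Corrected query:
SELECT genre, MIN(rating) FROM movies GROUP BY genre HAVING MIN(rating) >= 4.0

Result:
genre  | MIN(rating)
-------+------------
Comedy | 4          
Horror | 6.1        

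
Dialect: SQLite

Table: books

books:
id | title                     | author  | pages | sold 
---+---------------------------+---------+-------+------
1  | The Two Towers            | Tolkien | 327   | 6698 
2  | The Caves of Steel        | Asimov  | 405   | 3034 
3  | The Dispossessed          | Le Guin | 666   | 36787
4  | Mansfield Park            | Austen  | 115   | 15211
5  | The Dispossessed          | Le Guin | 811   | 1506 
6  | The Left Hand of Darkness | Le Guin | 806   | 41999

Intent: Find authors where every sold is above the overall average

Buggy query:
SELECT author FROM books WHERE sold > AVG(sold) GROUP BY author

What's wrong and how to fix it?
Bug: WHERE evaluates per row before aggregation, so AVG() is unavailable

Fix: Use a subquery for AVG and a HAVING MIN(...) filter so the condition holds for every row in the group

Corrected query:
SELECT author FROM books GROUP BY author HAVING MIN(sold) > (SELECT AVG(sold) FROM books)

Result:
(no rows)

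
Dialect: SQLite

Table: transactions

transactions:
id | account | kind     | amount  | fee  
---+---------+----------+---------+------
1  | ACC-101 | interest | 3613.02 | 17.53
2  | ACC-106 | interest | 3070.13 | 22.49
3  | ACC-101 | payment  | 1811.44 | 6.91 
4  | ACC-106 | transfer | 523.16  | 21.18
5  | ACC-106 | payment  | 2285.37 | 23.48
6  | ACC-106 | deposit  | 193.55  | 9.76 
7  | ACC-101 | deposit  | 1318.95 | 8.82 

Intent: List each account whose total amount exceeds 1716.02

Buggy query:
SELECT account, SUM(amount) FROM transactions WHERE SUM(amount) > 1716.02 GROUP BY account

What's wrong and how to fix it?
Bug: WHERE runs before GROUP BY, so aggregates aren't available there

Fix: Use HAVING (which filters groups after aggregation) instead of WHERE

Corrected query:
SELECT account, SUM(amount) FROM transactions GROUP BY account HAVING SUM(amount) > 1716.02

Result:
account | SUM(amount)
--------+------------
ACC-101 | 6743.41    
ACC-106 | 6072.21    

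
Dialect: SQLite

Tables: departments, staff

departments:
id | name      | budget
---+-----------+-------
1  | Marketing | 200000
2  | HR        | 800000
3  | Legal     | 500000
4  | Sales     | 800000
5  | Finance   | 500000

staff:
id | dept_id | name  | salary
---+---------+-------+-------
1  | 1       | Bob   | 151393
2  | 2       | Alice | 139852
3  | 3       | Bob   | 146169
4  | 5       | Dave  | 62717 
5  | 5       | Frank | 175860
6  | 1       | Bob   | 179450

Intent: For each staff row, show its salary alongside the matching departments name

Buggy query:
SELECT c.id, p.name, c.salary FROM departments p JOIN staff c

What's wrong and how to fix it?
Bug: Missing join condition: each staff row is matched to all departments rows instead of just its own

Fix: Add ON c.dept_id = p.id to the JOIN

Corrected query:
SELECT c.id, p.name, c.salary FROM departments p JOIN staff c ON c.dept_id = p.id

Result:
id | name      | salary
---+-----------+-------
1  | Marketing | 151393
2  | HR        | 139852
3  | Legal     | 146169
4  | Finance   | 62717 
5  | Finance   | 175860
6  | Marketing | 179450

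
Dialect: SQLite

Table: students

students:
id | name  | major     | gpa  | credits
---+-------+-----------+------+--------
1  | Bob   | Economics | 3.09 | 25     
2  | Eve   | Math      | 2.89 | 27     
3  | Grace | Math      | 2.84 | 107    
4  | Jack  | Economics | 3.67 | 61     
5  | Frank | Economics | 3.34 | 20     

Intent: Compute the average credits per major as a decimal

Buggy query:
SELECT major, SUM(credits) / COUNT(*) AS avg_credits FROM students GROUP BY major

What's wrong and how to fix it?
Bug: Both operands are integers, so '/' performs integer division and truncates

Fix: Multiply by 1.0 (or CAST to REAL) to force floating-point division

Corrected query:
SELECT major, SUM(credits) * 1.0 / COUNT(*) AS avg_credits FROM students GROUP BY major

Result:
major     | avg_credits
----------+------------
Economics | 35.333333  
Math      | 67         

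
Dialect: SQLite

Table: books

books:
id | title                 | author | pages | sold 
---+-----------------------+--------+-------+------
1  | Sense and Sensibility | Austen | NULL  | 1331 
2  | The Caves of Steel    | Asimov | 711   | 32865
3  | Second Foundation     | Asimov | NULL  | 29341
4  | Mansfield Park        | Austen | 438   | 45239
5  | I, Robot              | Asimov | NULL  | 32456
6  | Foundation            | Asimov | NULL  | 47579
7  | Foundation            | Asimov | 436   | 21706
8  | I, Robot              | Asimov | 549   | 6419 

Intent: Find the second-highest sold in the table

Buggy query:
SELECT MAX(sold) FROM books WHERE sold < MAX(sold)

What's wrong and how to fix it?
Bug: MAX(sold) on the right of the comparison is an aggregate-in-WHERE error

Fix: Compute the overall MAX in a subquery, then take MAX of rows below it

Corrected query:
SELECT MAX(sold) FROM books WHERE sold < (SELECT MAX(sold) FROM books)

Result:
MAX(sold)
---------
45239    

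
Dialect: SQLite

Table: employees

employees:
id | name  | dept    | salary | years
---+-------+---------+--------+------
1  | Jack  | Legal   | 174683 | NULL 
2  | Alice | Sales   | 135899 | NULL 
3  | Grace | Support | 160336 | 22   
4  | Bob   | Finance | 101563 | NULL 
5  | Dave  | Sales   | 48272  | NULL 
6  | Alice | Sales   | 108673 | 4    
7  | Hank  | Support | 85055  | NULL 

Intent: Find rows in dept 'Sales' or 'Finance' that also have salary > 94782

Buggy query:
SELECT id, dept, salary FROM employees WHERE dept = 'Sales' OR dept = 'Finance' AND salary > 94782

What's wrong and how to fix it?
Bug: Without parentheses, AND is evaluated before OR, so the salary filter only applies to the 'Finance' branch

Fix: Group the OR with parentheses (or use IN), then AND the threshold

Corrected query:
SELECT id, dept, salary FROM employees WHERE (dept = 'Sales' OR dept = 'Finance') AND salary > 94782

Result:
id | dept    | salary
---+---------+-------
2  | Sales   | 135899
4  | Finance | 101563
6  | Sales   | 108673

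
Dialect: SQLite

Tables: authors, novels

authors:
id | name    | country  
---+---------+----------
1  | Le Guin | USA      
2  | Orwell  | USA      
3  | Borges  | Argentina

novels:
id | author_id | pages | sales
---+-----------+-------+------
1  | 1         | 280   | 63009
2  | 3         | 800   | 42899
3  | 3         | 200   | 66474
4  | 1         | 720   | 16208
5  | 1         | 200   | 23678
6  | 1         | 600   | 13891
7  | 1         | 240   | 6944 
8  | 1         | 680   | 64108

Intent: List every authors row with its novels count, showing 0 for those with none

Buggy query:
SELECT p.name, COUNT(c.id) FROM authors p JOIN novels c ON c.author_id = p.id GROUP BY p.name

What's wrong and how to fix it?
Bug: INNER JOIN drops authors rows that have no matching novels rows

Fix: Use LEFT JOIN so parents without children still appear (COUNT(c.id) gives 0)

Corrected query:
SELECT p.name, COUNT(c.id) FROM authors p LEFT JOIN novels c ON c.author_id = p.id GROUP BY p.name

Result:
name    | COUNT(c.id)
--------+------------
Borges  | 2          
Le Guin | 6          
Orwell  | 0          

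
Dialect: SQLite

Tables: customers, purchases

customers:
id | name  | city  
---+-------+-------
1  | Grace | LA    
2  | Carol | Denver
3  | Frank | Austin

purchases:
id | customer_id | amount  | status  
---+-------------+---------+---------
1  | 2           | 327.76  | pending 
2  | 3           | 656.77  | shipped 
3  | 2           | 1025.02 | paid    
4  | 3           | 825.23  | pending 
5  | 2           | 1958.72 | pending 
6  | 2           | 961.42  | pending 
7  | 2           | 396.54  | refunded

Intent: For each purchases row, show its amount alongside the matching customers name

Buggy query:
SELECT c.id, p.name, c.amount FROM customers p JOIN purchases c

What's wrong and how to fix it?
Bug: Missing join condition: each purchases row is matched to all customers rows instead of just its own

Fix: Specify the join condition linking the foreign key to the parent id

Corrected query:
SELECT c.id, p.name, c.amount FROM customers p JOIN purchases c ON c.customer_id = p.id

Result:
id | name  | amount 
---+-------+--------
1  | Carol | 327.76 
2  | Frank | 656.77 
3  | Carol | 1025.02
4  | Frank | 825.23 
5  | Carol | 1958.72
6  | Carol | 961.42 
7  | Carol | 396.54 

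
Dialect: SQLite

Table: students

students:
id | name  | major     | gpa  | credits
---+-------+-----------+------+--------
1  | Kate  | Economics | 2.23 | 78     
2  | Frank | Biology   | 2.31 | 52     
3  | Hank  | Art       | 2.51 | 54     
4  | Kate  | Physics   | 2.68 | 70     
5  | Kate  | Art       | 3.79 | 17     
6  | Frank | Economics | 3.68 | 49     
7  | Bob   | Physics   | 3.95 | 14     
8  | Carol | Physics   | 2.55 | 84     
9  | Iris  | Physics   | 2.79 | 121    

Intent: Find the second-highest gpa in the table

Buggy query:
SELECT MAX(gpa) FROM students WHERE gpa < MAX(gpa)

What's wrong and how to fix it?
Bug: MAX(gpa) on the right of the comparison is an aggregate-in-WHERE error

Fix: Compute the overall MAX in a subquery, then take MAX of rows below it

Corrected query:
SELECT MAX(gpa) FROM students WHERE gpa < (SELECT MAX(gpa) FROM students)

Result:
MAX(gpa)
--------
3.79    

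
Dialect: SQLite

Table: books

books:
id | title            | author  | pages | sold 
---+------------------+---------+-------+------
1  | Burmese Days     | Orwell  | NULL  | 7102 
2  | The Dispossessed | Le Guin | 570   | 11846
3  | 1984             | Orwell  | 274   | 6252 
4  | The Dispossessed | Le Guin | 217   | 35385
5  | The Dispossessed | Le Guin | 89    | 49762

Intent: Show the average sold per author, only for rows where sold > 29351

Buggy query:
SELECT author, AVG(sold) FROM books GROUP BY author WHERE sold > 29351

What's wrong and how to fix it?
Bug: WHERE cannot follow GROUP BY

Fix: Place WHERE between FROM and GROUP BY

Corrected query:
SELECT author, AVG(sold) FROM books WHERE sold > 29351 GROUP BY author

Result:
author  | AVG(sold)
--------+----------
Le Guin | 42573.5  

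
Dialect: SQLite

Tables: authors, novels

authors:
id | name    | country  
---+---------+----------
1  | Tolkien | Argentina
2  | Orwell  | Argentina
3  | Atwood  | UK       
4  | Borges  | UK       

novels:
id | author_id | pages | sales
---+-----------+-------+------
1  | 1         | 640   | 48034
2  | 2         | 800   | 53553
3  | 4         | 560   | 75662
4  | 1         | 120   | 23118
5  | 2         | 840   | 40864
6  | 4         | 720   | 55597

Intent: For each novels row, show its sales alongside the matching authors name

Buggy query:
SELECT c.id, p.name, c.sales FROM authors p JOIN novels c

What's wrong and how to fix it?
Bug: Missing join condition: each novels row is matched to all authors rows instead of just its own

Fix: Add ON c.author_id = p.id to the JOIN

Corrected query:
SELECT c.id, p.name, c.sales FROM authors p JOIN novels c ON c.author_id = p.id

Result:
id | name    | sales
---+---------+------
1  | Tolkien | 48034
2  | Orwell  | 53553
3  | Borges  | 75662
4  | Tolkien | 23118
5  | Orwell  | 40864
6  | Borges  | 55597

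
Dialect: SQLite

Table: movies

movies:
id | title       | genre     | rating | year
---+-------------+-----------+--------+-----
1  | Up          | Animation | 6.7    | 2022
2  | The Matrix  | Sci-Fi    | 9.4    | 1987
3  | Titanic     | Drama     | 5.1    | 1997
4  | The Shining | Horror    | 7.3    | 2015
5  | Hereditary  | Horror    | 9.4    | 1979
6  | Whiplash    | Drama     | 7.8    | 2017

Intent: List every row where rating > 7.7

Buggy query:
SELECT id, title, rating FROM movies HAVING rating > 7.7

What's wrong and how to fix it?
Bug: HAVING filters the output of aggregation, but this query has no GROUP BY and no aggregate functions, so SQLite rejects it (HAVING clause on a non-aggregate query); the condition here is per row

Fix: Replace HAVING with WHERE since the condition applies to individual rows

Corrected query:
SELECT id, title, rating FROM movies WHERE rating > 7.7

Result:
id | title      | rating
---+------------+-------
2  | The Matrix | 9.4   
5  | Hereditary | 9.4   
6  | Whiplash   | 7.8   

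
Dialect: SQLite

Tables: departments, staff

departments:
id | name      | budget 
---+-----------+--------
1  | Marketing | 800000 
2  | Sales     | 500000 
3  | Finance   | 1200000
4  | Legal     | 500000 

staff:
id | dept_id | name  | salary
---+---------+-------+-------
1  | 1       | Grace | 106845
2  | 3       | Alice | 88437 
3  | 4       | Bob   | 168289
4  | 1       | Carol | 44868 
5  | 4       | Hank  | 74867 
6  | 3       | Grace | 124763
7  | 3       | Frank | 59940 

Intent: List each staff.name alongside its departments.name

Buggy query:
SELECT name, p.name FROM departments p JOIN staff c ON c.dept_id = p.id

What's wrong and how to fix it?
Bug: Both tables have a 'name' column; the unqualified reference is ambiguous

Fix: Prefix ambiguous columns with the table alias

Corrected query:
SELECT c.name, p.name FROM departments p JOIN staff c ON c.dept_id = p.id

Result:
name  | name     
------+----------
Grace | Marketing
Alice | Finance  
Bob   | Legal    
Carol | Marketing
Hank  | Legal    
Grace | Finance  
Frank | Finance  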